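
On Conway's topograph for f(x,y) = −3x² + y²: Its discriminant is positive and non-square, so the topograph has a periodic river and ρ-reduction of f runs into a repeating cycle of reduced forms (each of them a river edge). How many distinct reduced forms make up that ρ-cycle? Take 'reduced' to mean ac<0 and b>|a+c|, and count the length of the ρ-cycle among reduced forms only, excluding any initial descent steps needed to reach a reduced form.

D = 12, ⌊√D⌋ = 3
descent: ρ → (1,2,-2)  [lands on river]
river: ρ → (-2,2,1)
ρ-cycle length = 2 (tail of 1 descent step not counted)

2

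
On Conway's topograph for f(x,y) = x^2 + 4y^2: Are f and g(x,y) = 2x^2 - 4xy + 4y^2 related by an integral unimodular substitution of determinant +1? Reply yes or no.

D₁ = -16, D₂ = -16
f: reduced (well bottom): (1,0,4) with a≤c, −a<b≤a
g: translate: b→0 (≡-4 mod 4), so (2,-4,4)→(2,0,2)
g: reduced (well bottom): (2,0,2) with a≤c, −a<b≤a
reduced forms (1, 0, 4) vs (2, 0, 2) ⇒ inequivalent

no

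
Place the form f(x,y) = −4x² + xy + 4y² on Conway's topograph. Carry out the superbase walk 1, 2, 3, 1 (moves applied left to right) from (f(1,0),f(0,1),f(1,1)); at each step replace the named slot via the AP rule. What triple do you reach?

start (-4,4,1) = (f(1,0),f(0,1),f(1,1))
replace slot 1: 2·(4+1) − (-4) = 14 → (14,4,1)
replace slot 2: 2·(14+1) − 4 = 26 → (14,26,1)
replace slot 3: 2·(14+26) − 1 = 79 → (14,26,79)
replace slot 1: 2·(26+79) − 14 = 196 → (196,26,79)

196,26,79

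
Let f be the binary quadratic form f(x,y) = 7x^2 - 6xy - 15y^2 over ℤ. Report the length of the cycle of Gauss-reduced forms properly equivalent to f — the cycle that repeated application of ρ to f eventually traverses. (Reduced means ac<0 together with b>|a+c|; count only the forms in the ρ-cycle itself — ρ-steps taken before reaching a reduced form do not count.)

D = 456, ⌊√D⌋ = 21
descent: ρ → (-15,6,7)
descent: ρ → (7,8,-14)  [lands on river]
river: ρ → (-14,20,1)
river: ρ → (1,20,-14)
river: ρ → (-14,8,7)
river: ρ → (7,20,-2)
river: ρ → (-2,20,7)
ρ-cycle length = 6 (tail of 2 descent steps not counted)

6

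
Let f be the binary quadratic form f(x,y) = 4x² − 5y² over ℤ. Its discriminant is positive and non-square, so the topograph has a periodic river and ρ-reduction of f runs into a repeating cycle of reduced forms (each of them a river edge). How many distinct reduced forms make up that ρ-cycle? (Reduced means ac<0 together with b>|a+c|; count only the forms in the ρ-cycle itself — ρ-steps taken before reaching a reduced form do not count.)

D = 80, ⌊√D⌋ = 8
descent: ρ → (-5,0,4)
descent: ρ → (4,8,-1)  [lands on river]
river: ρ → (-1,8,4)
ρ-cycle length = 2 (tail of 2 descent steps not counted)

2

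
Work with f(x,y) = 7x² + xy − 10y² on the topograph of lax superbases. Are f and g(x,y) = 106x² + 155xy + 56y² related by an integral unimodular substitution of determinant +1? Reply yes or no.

D₁ = 281, D₂ = 281
river cycle of f (length 30): (7, 15, -2), (-2, 13, 14), (14, 15, -1), (-1, 15, 14), (14, 13, -2), (-2, 15, 7), (7, 13, -4), (-4, 11, 10), (10, 9, -5), (-5, 11, 8), … (20 more)
river cycle of g (length 30): (7, 15, -2), (-2, 13, 14), (14, 15, -1), (-1, 15, 14), (14, 13, -2), (-2, 15, 7), (7, 13, -4), (-4, 11, 10), (10, 9, -5), (-5, 11, 8), … (20 more)
cycles coincide ⇒ equivalent

yes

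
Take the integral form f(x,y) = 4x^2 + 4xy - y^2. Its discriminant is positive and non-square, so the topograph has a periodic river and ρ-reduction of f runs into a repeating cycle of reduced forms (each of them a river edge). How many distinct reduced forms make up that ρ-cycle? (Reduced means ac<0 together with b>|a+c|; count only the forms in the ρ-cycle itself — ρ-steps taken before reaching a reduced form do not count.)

D = 32, ⌊√D⌋ = 5
river: ρ → (-1,4,4)
river: ρ → (4,4,-1)
ρ-cycle length = 2 (tail of 0 descent steps not counted)

2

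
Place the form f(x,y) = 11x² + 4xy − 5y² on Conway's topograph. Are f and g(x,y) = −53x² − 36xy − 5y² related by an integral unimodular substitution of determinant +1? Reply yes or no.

D₁ = 236, D₂ = 236
river cycle of f (length 6): (-5, 6, 10), (10, 14, -1), (-1, 14, 10), (10, 6, -5), (-5, 14, 2), (2, 14, -5)
river cycle of g (length 6): (-5, 6, 10), (10, 14, -1), (-1, 14, 10), (10, 6, -5), (-5, 14, 2), (2, 14, -5)
cycles coincide ⇒ equivalent

yes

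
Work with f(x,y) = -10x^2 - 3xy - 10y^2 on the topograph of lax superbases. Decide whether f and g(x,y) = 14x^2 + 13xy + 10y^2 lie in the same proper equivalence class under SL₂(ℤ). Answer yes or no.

D₁ = -391, D₂ = -391
f is negative-definite; reduce −f:
−f: reduced (well bottom): (10,3,10) with a≤c, −a<b≤a
flip sign back: reduced form of f is (-10,-3,-10)
g: flip: (14,13,10)→(10,-13,14)
g: translate: b→7 (≡-13 mod 20), so (10,-13,14)→(10,7,11)
g: reduced (well bottom): (10,7,11) with a≤c, −a<b≤a
reduced forms (-10, -3, -10) vs (10, 7, 11) ⇒ inequivalent

no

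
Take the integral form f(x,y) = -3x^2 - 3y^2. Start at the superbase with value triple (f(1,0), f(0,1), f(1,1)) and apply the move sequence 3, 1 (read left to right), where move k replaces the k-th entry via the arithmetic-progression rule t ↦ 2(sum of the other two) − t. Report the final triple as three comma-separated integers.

start (-3,-3,-6) = (f(1,0),f(0,1),f(1,1))
replace slot 3: 2·((-3)+(-3)) − (-6) = -6 → (-3,-3,-6)
replace slot 1: 2·((-3)+(-6)) − (-3) = -15 → (-15,-3,-6)

-15,-3,-6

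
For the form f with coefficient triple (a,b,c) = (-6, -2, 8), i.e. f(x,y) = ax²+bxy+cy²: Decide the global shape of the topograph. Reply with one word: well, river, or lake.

D = b²−4ac = (-2)² − 4·(-6)·8 = 196
D = 14² is a perfect square ⇒ form factors over ℤ ⇒ lakes

lake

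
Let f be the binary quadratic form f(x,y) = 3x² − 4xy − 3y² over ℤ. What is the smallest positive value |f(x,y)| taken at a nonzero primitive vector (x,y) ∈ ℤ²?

descent: ρ → (-3,4,3)  [lands on river]
river: ρ → (3,2,-4)
river: ρ → (-4,6,1)
river: ρ → (1,6,-4)
river: ρ → (-4,2,3)
river: ρ → (3,4,-3)
river: ρ → (-3,2,4)
river: ρ → (4,6,-1)
river: ρ → (-1,6,4)
river: ρ → (4,2,-3)
closes: descent 1, river 10
min |a| on river = 1

1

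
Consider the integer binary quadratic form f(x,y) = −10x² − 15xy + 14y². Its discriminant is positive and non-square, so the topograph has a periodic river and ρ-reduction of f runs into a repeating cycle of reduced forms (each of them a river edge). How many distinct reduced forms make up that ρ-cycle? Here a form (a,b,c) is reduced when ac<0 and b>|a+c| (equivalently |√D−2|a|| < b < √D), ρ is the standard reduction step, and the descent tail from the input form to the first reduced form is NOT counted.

D = 785, ⌊√D⌋ = 28
descent: ρ → (14,15,-10)  [lands on river]
river: ρ → (-10,25,4)
river: ρ → (4,23,-16)
river: ρ → (-16,9,11)
river: ρ → (11,13,-14)
river: ρ → (-14,15,10)
river: ρ → (10,25,-4)
river: ρ → (-4,23,16)
river: ρ → (16,9,-11)
river: ρ → (-11,13,14)
ρ-cycle length = 10 (tail of 1 descent step not counted)

10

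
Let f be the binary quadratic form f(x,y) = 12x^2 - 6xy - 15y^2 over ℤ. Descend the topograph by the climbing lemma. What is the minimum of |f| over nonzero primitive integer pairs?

descent: ρ → (-15,6,12)  [lands on river]
river: ρ → (12,18,-9)
river: ρ → (-9,18,12)
river: ρ → (12,6,-15)
river: ρ → (-15,24,3)
river: ρ → (3,24,-15)
closes: descent 1, river 6
min |a| on river = 3

3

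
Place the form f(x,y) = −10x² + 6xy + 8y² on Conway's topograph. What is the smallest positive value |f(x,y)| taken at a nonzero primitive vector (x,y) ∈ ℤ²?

river: ρ → (8,10,-8)
river: ρ → (-8,6,10)
river: ρ → (10,14,-4)
river: ρ → (-4,18,2)
river: ρ → (2,18,-4)
river: ρ → (-4,14,10)
river: ρ → (10,6,-8)
river: ρ → (-8,10,8)
river: ρ → (8,6,-10)
river: ρ → (-10,14,4)
river: ρ → (4,18,-2)
river: ρ → (-2,18,4)
river: ρ → (4,14,-10)
river: ρ → (-10,6,8)
closes: descent 0, river 14
min |a| on river = 2

2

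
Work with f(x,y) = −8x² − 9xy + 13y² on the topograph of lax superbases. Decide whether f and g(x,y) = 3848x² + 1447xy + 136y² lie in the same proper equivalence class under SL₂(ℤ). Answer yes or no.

D₁ = 497, D₂ = 497
river cycle of f (length 14): (13, 9, -8), (-8, 7, 14), (14, 21, -1), (-1, 21, 14), (14, 7, -8), (-8, 9, 13), (13, 17, -4), (-4, 15, 17), (17, 19, -2), (-2, 21, 7), … (4 more)
river cycle of g (length 14): (13, 9, -8), (-8, 7, 14), (14, 21, -1), (-1, 21, 14), (14, 7, -8), (-8, 9, 13), (13, 17, -4), (-4, 15, 17), (17, 19, -2), (-2, 21, 7), … (4 more)
cycles coincide ⇒ equivalent

yes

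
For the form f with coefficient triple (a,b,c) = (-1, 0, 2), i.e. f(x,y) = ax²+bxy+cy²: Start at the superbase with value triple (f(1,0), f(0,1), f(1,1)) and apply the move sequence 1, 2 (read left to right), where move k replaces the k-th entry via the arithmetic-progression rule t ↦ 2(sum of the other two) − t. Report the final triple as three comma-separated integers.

start (-1,2,1) = (f(1,0),f(0,1),f(1,1))
replace slot 1: 2·(2+1) − (-1) = 7 → (7,2,1)
replace slot 2: 2·(7+1) − 2 = 14 → (7,14,1)

7,14,1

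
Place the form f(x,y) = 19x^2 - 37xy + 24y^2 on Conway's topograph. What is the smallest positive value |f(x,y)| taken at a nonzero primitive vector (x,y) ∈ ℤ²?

translate: b→1 (≡-37 mod 38), so (19,-37,24)→(19,1,6)
flip: (19,1,6)→(6,-1,19)
reduced (well bottom): (6,-1,19) with a≤c, −a<b≤a
well minimum = a = 6

6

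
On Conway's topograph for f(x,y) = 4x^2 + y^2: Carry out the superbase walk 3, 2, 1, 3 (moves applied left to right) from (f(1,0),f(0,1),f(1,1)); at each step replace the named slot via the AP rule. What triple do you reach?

start (4,1,5) = (f(1,0),f(0,1),f(1,1))
replace slot 3: 2·(4+1) − 5 = 5 → (4,1,5)
replace slot 2: 2·(4+5) − 1 = 17 → (4,17,5)
replace slot 1: 2·(17+5) − 4 = 40 → (40,17,5)
replace slot 3: 2·(40+17) − 5 = 109 → (40,17,109)

40,17,109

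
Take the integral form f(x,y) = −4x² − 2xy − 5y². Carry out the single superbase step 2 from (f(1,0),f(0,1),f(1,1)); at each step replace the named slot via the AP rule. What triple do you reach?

start (-4,-5,-11) = (f(1,0),f(0,1),f(1,1))
replace slot 2: 2·((-4)+(-11)) − (-5) = -25 → (-4,-25,-11)

-4,-25,-11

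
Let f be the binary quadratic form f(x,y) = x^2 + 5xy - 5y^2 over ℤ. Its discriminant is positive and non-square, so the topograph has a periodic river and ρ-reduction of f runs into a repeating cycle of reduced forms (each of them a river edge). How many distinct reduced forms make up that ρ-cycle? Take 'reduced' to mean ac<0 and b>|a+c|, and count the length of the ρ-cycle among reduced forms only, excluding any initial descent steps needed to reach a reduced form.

D = 45, ⌊√D⌋ = 6
river: ρ → (-5,5,1)
river: ρ → (1,5,-5)
ρ-cycle length = 2 (tail of 0 descent steps not counted)

2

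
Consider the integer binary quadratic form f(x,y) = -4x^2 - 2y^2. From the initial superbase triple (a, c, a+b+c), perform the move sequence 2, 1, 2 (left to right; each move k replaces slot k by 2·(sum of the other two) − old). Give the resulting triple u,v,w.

start (-4,-2,-6) = (f(1,0),f(0,1),f(1,1))
replace slot 2: 2·((-4)+(-6)) − (-2) = -18 → (-4,-18,-6)
replace slot 1: 2·((-18)+(-6)) − (-4) = -44 → (-44,-18,-6)
replace slot 2: 2·((-44)+(-6)) − (-18) = -82 → (-44,-82,-6)

-44,-82,-6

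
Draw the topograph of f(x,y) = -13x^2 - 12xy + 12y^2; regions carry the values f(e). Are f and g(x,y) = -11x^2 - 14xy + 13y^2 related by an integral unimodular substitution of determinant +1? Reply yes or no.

D₁ = 768, D₂ = 768
river cycle of f (length 8): (12, 12, -13), (-13, 14, 11), (11, 8, -16), (-16, 24, 3), (3, 24, -16), (-16, 8, 11), (11, 14, -13), (-13, 12, 12)
river cycle of g (length 8): (13, 14, -11), (-11, 8, 16), (16, 24, -3), (-3, 24, 16), (16, 8, -11), (-11, 14, 13), (13, 12, -12), (-12, 12, 13)
cycles differ ⇒ inequivalent

no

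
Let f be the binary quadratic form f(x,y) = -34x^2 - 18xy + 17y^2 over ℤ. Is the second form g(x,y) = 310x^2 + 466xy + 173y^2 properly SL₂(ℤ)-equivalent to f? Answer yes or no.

D₁ = 2636, D₂ = 2636
river cycle of f (length 6): (17, 18, -34), (-34, 50, 1), (1, 50, -34), (-34, 18, 17), (17, 50, -2), (-2, 50, 17)
river cycle of g (length 6): (17, 18, -34), (-34, 50, 1), (1, 50, -34), (-34, 18, 17), (17, 50, -2), (-2, 50, 17)
cycles coincide ⇒ equivalent

yes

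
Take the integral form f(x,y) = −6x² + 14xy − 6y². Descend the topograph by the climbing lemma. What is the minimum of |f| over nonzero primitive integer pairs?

descent: ρ → (-6,-2,2)
descent: ρ → (2,6,-2)  [lands on river]
river: ρ → (-2,6,2)
closes: descent 2, river 2
min |a| on river = 2

2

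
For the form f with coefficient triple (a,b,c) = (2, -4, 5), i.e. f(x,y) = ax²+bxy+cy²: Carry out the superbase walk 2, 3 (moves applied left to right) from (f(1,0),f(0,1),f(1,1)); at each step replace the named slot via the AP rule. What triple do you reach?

start (2,5,3) = (f(1,0),f(0,1),f(1,1))
replace slot 2: 2·(2+3) − 5 = 5 → (2,5,3)
replace slot 3: 2·(2+5) − 3 = 11 → (2,5,11)

2,5,11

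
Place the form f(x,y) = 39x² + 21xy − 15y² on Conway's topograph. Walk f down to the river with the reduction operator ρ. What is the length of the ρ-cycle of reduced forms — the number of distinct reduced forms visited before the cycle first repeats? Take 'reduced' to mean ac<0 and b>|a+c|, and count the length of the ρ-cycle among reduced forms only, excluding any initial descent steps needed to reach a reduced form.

D = 2781, ⌊√D⌋ = 52
descent: ρ → (-15,39,21)  [lands on river]
river: ρ → (21,45,-9)
river: ρ → (-9,45,21)
river: ρ → (21,39,-15)
river: ρ → (-15,51,3)
river: ρ → (3,51,-15)
ρ-cycle length = 6 (tail of 1 descent step not counted)

6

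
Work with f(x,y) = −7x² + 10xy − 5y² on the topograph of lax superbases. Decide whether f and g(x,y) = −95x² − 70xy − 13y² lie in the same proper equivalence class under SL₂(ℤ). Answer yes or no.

D₁ = -40, D₂ = -40
f is negative-definite; reduce −f:
−f: translate: b→4 (≡-10 mod 14), so (7,-10,5)→(7,4,2)
−f: flip: (7,4,2)→(2,-4,7)
−f: translate: b→0 (≡-4 mod 4), so (2,-4,7)→(2,0,5)
−f: reduced (well bottom): (2,0,5) with a≤c, −a<b≤a
flip sign back: reduced form of f is (-2,0,-5)
g is negative-definite; reduce −g:
−g: flip: (95,70,13)→(13,-70,95)
−g: translate: b→8 (≡-70 mod 26), so (13,-70,95)→(13,8,2)
−g: flip: (13,8,2)→(2,-8,13)
−g: translate: b→0 (≡-8 mod 4), so (2,-8,13)→(2,0,5)
−g: reduced (well bottom): (2,0,5) with a≤c, −a<b≤a
flip sign back: reduced form of g is (-2,0,-5)
reduced forms (-2, 0, -5) vs (-2, 0, -5) ⇒ equivalent

yes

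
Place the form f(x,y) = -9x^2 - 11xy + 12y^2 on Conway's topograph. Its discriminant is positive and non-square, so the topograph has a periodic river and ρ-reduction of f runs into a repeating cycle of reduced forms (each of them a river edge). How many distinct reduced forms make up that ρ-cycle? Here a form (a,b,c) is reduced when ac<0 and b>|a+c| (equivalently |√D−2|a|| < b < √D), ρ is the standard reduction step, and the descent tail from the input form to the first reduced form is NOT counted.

D = 553, ⌊√D⌋ = 23
descent: ρ → (12,11,-9)  [lands on river]
river: ρ → (-9,7,14)
river: ρ → (14,21,-2)
river: ρ → (-2,23,3)
river: ρ → (3,19,-16)
river: ρ → (-16,13,6)
river: ρ → (6,23,-1)
river: ρ → (-1,23,6)
river: ρ → (6,13,-16)
river: ρ → (-16,19,3)
river: ρ → (3,23,-2)
river: ρ → (-2,21,14)
river: ρ → (14,7,-9)
river: ρ → (-9,11,12)
river: ρ → (12,13,-8)
river: ρ → (-8,19,6)
river: ρ → (6,17,-11)
river: ρ → (-11,5,12)
river: ρ → (12,19,-4)
river: ρ → (-4,21,7)
river: ρ → (7,21,-4)
river: ρ → (-4,19,12)
river: ρ → (12,5,-11)
river: ρ → (-11,17,6)
river: ρ → (6,19,-8)
river: ρ → (-8,13,12)
ρ-cycle length = 26 (tail of 1 descent step not counted)

26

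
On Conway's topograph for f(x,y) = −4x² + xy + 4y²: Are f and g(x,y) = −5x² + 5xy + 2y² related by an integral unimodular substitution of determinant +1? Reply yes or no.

D₁ = 65, D₂ = 65
river cycle of f (length 6): (4, 7, -1), (-1, 7, 4), (4, 1, -4), (-4, 7, 1), (1, 7, -4), (-4, 1, 4)
river cycle of g (length 6): (2, 7, -2), (-2, 5, 5), (5, 5, -2), (-2, 7, 2), (2, 5, -5), (-5, 5, 2)
cycles differ ⇒ inequivalent

no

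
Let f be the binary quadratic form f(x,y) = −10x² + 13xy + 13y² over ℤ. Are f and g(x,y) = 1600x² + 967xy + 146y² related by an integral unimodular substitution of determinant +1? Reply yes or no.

D₁ = 689, D₂ = 689
river cycle of f (length 6): (13, 13, -10), (-10, 7, 16), (16, 25, -1), (-1, 25, 16), (16, 7, -10), (-10, 13, 13)
river cycle of g (length 6): (13, 13, -10), (-10, 7, 16), (16, 25, -1), (-1, 25, 16), (16, 7, -10), (-10, 13, 13)
cycles coincide ⇒ equivalent

yes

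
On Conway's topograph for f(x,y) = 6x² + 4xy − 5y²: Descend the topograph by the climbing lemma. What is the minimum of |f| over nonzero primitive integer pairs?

river: ρ → (-5,6,5)
river: ρ → (5,4,-6)
river: ρ → (-6,8,3)
river: ρ → (3,10,-3)
river: ρ → (-3,8,6)
river: ρ → (6,4,-5)
closes: descent 0, river 6
min |a| on river = 3

3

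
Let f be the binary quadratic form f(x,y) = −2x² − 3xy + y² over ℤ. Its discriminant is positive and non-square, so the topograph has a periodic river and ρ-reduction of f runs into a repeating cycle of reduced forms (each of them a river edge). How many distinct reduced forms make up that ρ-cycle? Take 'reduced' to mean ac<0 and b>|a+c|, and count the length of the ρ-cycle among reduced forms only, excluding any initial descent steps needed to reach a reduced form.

D = 17, ⌊√D⌋ = 4
descent: ρ → (1,3,-2)  [lands on river]
river: ρ → (-2,1,2)
river: ρ → (2,3,-1)
river: ρ → (-1,3,2)
river: ρ → (2,1,-2)
river: ρ → (-2,3,1)
ρ-cycle length = 6 (tail of 1 descent step not counted)

6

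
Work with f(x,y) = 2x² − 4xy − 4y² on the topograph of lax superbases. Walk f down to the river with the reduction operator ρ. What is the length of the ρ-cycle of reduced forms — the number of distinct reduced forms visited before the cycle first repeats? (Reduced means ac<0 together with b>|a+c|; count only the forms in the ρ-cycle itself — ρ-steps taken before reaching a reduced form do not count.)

D = 48, ⌊√D⌋ = 6
descent: ρ → (-4,4,2)  [lands on river]
river: ρ → (2,4,-4)
ρ-cycle length = 2 (tail of 1 descent step not counted)

2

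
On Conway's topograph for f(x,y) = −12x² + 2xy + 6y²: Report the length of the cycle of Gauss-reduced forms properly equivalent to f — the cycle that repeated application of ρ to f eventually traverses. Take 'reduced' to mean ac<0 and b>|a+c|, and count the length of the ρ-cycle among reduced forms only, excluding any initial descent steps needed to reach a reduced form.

D = 292, ⌊√D⌋ = 17
descent: ρ → (6,10,-8)  [lands on river]
river: ρ → (-8,6,8)
river: ρ → (8,10,-6)
river: ρ → (-6,14,4)
river: ρ → (4,10,-12)
river: ρ → (-12,14,2)
river: ρ → (2,14,-12)
river: ρ → (-12,10,4)
river: ρ → (4,14,-6)
river: ρ → (-6,10,8)
river: ρ → (8,6,-8)
river: ρ → (-8,10,6)
river: ρ → (6,14,-4)
river: ρ → (-4,10,12)
river: ρ → (12,14,-2)
river: ρ → (-2,14,12)
river: ρ → (12,10,-4)
river: ρ → (-4,14,6)
ρ-cycle length = 18 (tail of 1 descent step not counted)

18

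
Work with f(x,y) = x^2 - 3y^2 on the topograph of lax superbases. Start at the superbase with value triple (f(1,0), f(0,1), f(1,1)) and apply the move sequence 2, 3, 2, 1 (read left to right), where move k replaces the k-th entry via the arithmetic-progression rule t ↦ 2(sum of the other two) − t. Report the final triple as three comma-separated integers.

start (1,-3,-2) = (f(1,0),f(0,1),f(1,1))
replace slot 2: 2·(1+(-2)) − (-3) = 1 → (1,1,-2)
replace slot 3: 2·(1+1) − (-2) = 6 → (1,1,6)
replace slot 2: 2·(1+6) − 1 = 13 → (1,13,6)
replace slot 1: 2·(13+6) − 1 = 37 → (37,13,6)

37,13,6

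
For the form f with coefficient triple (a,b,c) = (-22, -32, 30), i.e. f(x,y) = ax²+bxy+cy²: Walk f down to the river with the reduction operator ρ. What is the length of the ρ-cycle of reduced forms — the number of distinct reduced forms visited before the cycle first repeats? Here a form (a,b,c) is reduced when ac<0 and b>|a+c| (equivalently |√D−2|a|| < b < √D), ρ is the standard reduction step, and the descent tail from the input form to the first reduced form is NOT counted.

D = 3664, ⌊√D⌋ = 60
descent: ρ → (30,32,-22)  [lands on river]
river: ρ → (-22,56,6)
river: ρ → (6,52,-40)
river: ρ → (-40,28,18)
river: ρ → (18,44,-24)
river: ρ → (-24,52,10)
river: ρ → (10,48,-34)
river: ρ → (-34,20,24)
river: ρ → (24,28,-30)
river: ρ → (-30,32,22)
river: ρ → (22,56,-6)
river: ρ → (-6,52,40)
river: ρ → (40,28,-18)
river: ρ → (-18,44,24)
river: ρ → (24,52,-10)
river: ρ → (-10,48,34)
river: ρ → (34,20,-24)
river: ρ → (-24,28,30)
ρ-cycle length = 18 (tail of 1 descent step not counted)

18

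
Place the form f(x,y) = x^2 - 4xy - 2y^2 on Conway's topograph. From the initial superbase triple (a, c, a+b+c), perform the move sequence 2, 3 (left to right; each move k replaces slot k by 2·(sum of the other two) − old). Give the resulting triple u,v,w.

start (1,-2,-5) = (f(1,0),f(0,1),f(1,1))
replace slot 2: 2·(1+(-5)) − (-2) = -6 → (1,-6,-5)
replace slot 3: 2·(1+(-6)) − (-5) = -5 → (1,-6,-5)

1,-6,-5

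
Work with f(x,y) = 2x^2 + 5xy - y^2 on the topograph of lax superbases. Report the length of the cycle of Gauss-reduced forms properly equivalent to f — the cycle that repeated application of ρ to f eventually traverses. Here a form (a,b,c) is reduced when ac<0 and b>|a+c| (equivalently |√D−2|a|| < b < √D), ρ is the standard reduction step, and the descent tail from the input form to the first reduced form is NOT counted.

D = 33, ⌊√D⌋ = 5
river: ρ → (-1,5,2)
river: ρ → (2,3,-3)
river: ρ → (-3,3,2)
river: ρ → (2,5,-1)
ρ-cycle length = 4 (tail of 0 descent steps not counted)

4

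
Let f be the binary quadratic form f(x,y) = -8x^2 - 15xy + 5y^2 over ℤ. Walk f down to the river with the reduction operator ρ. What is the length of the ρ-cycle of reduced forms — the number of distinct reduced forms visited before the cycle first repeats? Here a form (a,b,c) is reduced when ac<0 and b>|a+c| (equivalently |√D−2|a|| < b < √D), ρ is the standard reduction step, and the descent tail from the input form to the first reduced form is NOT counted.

D = 385, ⌊√D⌋ = 19
descent: ρ → (5,15,-8)  [lands on river]
river: ρ → (-8,17,3)
river: ρ → (3,19,-2)
river: ρ → (-2,17,12)
river: ρ → (12,7,-7)
river: ρ → (-7,7,12)
river: ρ → (12,17,-2)
river: ρ → (-2,19,3)
river: ρ → (3,17,-8)
river: ρ → (-8,15,5)
ρ-cycle length = 10 (tail of 1 descent step not counted)

10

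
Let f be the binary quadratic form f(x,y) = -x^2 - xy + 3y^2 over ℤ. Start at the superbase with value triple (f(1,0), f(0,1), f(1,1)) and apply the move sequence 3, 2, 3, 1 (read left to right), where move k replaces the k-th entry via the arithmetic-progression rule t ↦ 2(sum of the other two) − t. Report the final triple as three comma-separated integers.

start (-1,3,1) = (f(1,0),f(0,1),f(1,1))
replace slot 3: 2·((-1)+3) − 1 = 3 → (-1,3,3)
replace slot 2: 2·((-1)+3) − 3 = 1 → (-1,1,3)
replace slot 3: 2·((-1)+1) − 3 = -3 → (-1,1,-3)
replace slot 1: 2·(1+(-3)) − (-1) = -3 → (-3,1,-3)

-3,1,-3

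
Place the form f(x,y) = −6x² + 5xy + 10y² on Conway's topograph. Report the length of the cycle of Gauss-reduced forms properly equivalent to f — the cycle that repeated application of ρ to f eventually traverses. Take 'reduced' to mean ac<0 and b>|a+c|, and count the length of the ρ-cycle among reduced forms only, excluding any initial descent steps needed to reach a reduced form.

D = 265, ⌊√D⌋ = 16
river: ρ → (10,15,-1)
river: ρ → (-1,15,10)
river: ρ → (10,5,-6)
river: ρ → (-6,7,9)
river: ρ → (9,11,-4)
river: ρ → (-4,13,6)
river: ρ → (6,11,-6)
river: ρ → (-6,13,4)
river: ρ → (4,11,-9)
river: ρ → (-9,7,6)
river: ρ → (6,5,-10)
river: ρ → (-10,15,1)
river: ρ → (1,15,-10)
river: ρ → (-10,5,6)
river: ρ → (6,7,-9)
river: ρ → (-9,11,4)
river: ρ → (4,13,-6)
river: ρ → (-6,11,6)
river: ρ → (6,13,-4)
river: ρ → (-4,11,9)
river: ρ → (9,7,-6)
river: ρ → (-6,5,10)
ρ-cycle length = 22 (tail of 0 descent steps not counted)

22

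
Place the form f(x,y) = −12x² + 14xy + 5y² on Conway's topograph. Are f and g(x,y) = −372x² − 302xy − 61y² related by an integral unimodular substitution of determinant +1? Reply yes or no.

D₁ = 436, D₂ = 436
river cycle of f (length 30): (5, 16, -9), (-9, 20, 1), (1, 20, -9), (-9, 16, 5), (5, 14, -12), (-12, 10, 7), (7, 18, -4), (-4, 14, 15), (15, 16, -3), (-3, 20, 3), … (20 more)
river cycle of g (length 30): (-12, 14, 5), (5, 16, -9), (-9, 20, 1), (1, 20, -9), (-9, 16, 5), (5, 14, -12), (-12, 10, 7), (7, 18, -4), (-4, 14, 15), (15, 16, -3), … (20 more)
cycles coincide ⇒ equivalent

yes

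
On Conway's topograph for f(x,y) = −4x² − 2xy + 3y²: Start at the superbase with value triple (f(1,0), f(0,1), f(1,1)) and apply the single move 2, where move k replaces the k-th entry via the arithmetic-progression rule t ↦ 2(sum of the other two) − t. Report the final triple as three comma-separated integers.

start (-4,3,-3) = (f(1,0),f(0,1),f(1,1))
replace slot 2: 2·((-4)+(-3)) − 3 = -17 → (-4,-17,-3)

-4,-17,-3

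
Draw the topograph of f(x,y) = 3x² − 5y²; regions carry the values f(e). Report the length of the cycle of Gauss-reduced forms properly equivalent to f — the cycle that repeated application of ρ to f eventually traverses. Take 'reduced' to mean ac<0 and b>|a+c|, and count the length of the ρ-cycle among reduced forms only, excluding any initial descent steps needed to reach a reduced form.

D = 60, ⌊√D⌋ = 7
descent: ρ → (-5,0,3)
descent: ρ → (3,6,-2)  [lands on river]
river: ρ → (-2,6,3)
ρ-cycle length = 2 (tail of 2 descent steps not counted)

2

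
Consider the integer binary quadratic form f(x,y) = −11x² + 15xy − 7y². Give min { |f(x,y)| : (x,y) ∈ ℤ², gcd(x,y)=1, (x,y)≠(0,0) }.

translate: b→7 (≡-15 mod 22), so (11,-15,7)→(11,7,3)
flip: (11,7,3)→(3,-7,11)
translate: b→-1 (≡-7 mod 6), so (3,-7,11)→(3,-1,7)
reduced (well bottom): (3,-1,7) with a≤c, −a<b≤a
well minimum |f| = |-3| = 3 (negative-definite)

3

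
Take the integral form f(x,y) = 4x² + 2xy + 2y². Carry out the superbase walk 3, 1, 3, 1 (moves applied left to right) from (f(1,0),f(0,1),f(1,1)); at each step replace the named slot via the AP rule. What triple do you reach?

start (4,2,8) = (f(1,0),f(0,1),f(1,1))
replace slot 3: 2·(4+2) − 8 = 4 → (4,2,4)
replace slot 1: 2·(2+4) − 4 = 8 → (8,2,4)
replace slot 3: 2·(8+2) − 4 = 16 → (8,2,16)
replace slot 1: 2·(2+16) − 8 = 28 → (28,2,16)

28,2,16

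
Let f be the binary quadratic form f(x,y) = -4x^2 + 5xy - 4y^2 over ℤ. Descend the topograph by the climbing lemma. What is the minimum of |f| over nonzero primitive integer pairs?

translate: b→3 (≡-5 mod 8), so (4,-5,4)→(4,3,3)
flip: (4,3,3)→(3,-3,4)
translate: b→3 (≡-3 mod 6), so (3,-3,4)→(3,3,4)
reduced (well bottom): (3,3,4) with a≤c, −a<b≤a
well minimum |f| = |-3| = 3 (negative-definite)

3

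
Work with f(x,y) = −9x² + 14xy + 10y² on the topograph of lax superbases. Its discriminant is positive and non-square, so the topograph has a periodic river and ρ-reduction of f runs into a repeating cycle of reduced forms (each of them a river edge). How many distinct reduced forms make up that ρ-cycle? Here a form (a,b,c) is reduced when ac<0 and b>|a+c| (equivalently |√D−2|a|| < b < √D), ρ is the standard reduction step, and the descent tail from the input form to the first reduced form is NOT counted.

D = 556, ⌊√D⌋ = 23
river: ρ → (10,6,-13)
river: ρ → (-13,20,3)
river: ρ → (3,22,-6)
river: ρ → (-6,14,15)
river: ρ → (15,16,-5)
river: ρ → (-5,14,18)
river: ρ → (18,22,-1)
river: ρ → (-1,22,18)
river: ρ → (18,14,-5)
river: ρ → (-5,16,15)
river: ρ → (15,14,-6)
river: ρ → (-6,22,3)
river: ρ → (3,20,-13)
river: ρ → (-13,6,10)
river: ρ → (10,14,-9)
river: ρ → (-9,22,2)
river: ρ → (2,22,-9)
river: ρ → (-9,14,10)
ρ-cycle length = 18 (tail of 0 descent steps not counted)

18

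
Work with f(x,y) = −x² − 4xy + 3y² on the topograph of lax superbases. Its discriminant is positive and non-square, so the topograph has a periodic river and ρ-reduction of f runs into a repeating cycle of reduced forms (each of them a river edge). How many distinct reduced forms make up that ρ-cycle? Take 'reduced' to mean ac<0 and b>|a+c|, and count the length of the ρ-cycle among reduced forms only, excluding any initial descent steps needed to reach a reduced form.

D = 28, ⌊√D⌋ = 5
descent: ρ → (3,4,-1)  [lands on river]
river: ρ → (-1,4,3)
river: ρ → (3,2,-2)
river: ρ → (-2,2,3)
ρ-cycle length = 4 (tail of 1 descent step not counted)

4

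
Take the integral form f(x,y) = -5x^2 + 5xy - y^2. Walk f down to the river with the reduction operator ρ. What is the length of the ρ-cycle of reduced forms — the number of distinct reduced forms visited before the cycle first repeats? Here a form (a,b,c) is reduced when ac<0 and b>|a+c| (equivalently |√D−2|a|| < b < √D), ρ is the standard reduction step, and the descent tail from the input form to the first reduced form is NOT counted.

D = 5, ⌊√D⌋ = 2
descent: ρ → (-1,1,1)  [lands on river]
river: ρ → (1,1,-1)
ρ-cycle length = 2 (tail of 1 descent step not counted)

2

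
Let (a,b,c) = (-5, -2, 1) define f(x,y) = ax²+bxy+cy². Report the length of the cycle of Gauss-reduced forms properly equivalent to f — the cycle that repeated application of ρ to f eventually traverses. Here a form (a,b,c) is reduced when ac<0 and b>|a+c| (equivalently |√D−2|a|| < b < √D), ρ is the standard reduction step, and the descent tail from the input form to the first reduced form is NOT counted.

D = 24, ⌊√D⌋ = 4
descent: ρ → (1,4,-2)  [lands on river]
river: ρ → (-2,4,1)
ρ-cycle length = 2 (tail of 1 descent step not counted)

2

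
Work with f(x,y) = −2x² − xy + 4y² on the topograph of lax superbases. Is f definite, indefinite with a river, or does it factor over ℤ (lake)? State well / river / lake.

D = b²−4ac = (-1)² − 4·(-2)·4 = 33
D > 0 non-square ⇒ indefinite ⇒ periodic river

river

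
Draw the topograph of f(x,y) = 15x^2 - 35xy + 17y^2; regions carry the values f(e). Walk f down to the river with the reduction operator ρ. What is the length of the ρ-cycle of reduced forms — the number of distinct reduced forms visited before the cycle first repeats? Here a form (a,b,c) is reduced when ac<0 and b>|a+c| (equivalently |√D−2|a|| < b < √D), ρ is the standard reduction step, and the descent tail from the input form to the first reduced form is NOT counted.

D = 205, ⌊√D⌋ = 14
descent: ρ → (17,1,-3)
descent: ρ → (-3,11,7)  [lands on river]
river: ρ → (7,3,-7)
river: ρ → (-7,11,3)
river: ρ → (3,13,-3)
ρ-cycle length = 4 (tail of 2 descent steps not counted)

4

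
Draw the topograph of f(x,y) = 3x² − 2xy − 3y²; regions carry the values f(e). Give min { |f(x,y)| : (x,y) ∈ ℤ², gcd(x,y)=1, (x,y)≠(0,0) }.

descent: ρ → (-3,2,3)  [lands on river]
river: ρ → (3,4,-2)
river: ρ → (-2,4,3)
river: ρ → (3,2,-3)
river: ρ → (-3,4,2)
river: ρ → (2,4,-3)
closes: descent 1, river 6
min |a| on river = 2

2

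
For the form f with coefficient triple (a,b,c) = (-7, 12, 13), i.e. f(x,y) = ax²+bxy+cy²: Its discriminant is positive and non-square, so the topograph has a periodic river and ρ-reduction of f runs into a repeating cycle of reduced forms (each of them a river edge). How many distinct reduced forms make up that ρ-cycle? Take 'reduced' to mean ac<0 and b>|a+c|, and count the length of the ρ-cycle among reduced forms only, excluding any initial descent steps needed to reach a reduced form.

D = 508, ⌊√D⌋ = 22
river: ρ → (13,14,-6)
river: ρ → (-6,22,1)
river: ρ → (1,22,-6)
river: ρ → (-6,14,13)
river: ρ → (13,12,-7)
river: ρ → (-7,16,9)
river: ρ → (9,20,-3)
river: ρ → (-3,22,2)
river: ρ → (2,22,-3)
river: ρ → (-3,20,9)
river: ρ → (9,16,-7)
river: ρ → (-7,12,13)
ρ-cycle length = 12 (tail of 0 descent steps not counted)

12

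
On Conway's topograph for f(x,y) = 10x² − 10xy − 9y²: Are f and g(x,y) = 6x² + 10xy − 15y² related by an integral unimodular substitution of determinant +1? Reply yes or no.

D₁ = 460, D₂ = 460
river cycle of f (length 10): (-9, 10, 10), (10, 10, -9), (-9, 8, 11), (11, 14, -6), (-6, 10, 15), (15, 20, -1), (-1, 20, 15), (15, 10, -6), (-6, 14, 11), (11, 8, -9)
river cycle of g (length 10): (-15, 20, 1), (1, 20, -15), (-15, 10, 6), (6, 14, -11), (-11, 8, 9), (9, 10, -10), (-10, 10, 9), (9, 8, -11), (-11, 14, 6), (6, 10, -15)
cycles differ ⇒ inequivalent

no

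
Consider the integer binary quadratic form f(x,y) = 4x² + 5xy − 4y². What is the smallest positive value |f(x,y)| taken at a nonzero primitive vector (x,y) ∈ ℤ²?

river: ρ → (-4,3,5)
river: ρ → (5,7,-2)
river: ρ → (-2,9,1)
river: ρ → (1,9,-2)
river: ρ → (-2,7,5)
river: ρ → (5,3,-4)
river: ρ → (-4,5,4)
river: ρ → (4,3,-5)
river: ρ → (-5,7,2)
river: ρ → (2,9,-1)
river: ρ → (-1,9,2)
river: ρ → (2,7,-5)
river: ρ → (-5,3,4)
river: ρ → (4,5,-4)
closes: descent 0, river 14
min |a| on river = 1

1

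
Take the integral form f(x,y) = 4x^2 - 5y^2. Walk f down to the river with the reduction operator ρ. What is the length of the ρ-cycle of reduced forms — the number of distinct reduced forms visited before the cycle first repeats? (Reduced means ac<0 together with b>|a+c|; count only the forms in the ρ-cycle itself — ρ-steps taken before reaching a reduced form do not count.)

D = 80, ⌊√D⌋ = 8
descent: ρ → (-5,0,4)
descent: ρ → (4,8,-1)  [lands on river]
river: ρ → (-1,8,4)
ρ-cycle length = 2 (tail of 2 descent steps not counted)

2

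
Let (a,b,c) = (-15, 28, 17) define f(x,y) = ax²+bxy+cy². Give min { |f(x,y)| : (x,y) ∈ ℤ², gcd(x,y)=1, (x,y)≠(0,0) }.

river: ρ → (17,40,-3)
river: ρ → (-3,38,30)
river: ρ → (30,22,-11)
river: ρ → (-11,22,30)
river: ρ → (30,38,-3)
river: ρ → (-3,40,17)
river: ρ → (17,28,-15)
river: ρ → (-15,32,13)
river: ρ → (13,20,-27)
river: ρ → (-27,34,6)
river: ρ → (6,38,-15)
river: ρ → (-15,22,22)
river: ρ → (22,22,-15)
river: ρ → (-15,38,6)
river: ρ → (6,34,-27)
river: ρ → (-27,20,13)
river: ρ → (13,32,-15)
river: ρ → (-15,28,17)
closes: descent 0, river 18
min |a| on river = 3

3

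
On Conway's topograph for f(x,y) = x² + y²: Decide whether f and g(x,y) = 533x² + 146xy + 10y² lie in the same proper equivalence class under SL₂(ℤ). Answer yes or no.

D₁ = -4, D₂ = -4
f: reduced (well bottom): (1,0,1) with a≤c, −a<b≤a
g: flip: (533,146,10)→(10,-146,533)
g: translate: b→-6 (≡-146 mod 20), so (10,-146,533)→(10,-6,1)
g: flip: (10,-6,1)→(1,6,10)
g: translate: b→0 (≡6 mod 2), so (1,6,10)→(1,0,1)
g: reduced (well bottom): (1,0,1) with a≤c, −a<b≤a
reduced forms (1, 0, 1) vs (1, 0, 1) ⇒ equivalent

yes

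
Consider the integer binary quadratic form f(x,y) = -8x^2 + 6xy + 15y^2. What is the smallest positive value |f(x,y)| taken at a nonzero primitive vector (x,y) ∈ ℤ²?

descent: ρ → (15,-6,-8)
descent: ρ → (-8,22,1)  [lands on river]
river: ρ → (1,22,-8)
river: ρ → (-8,10,13)
river: ρ → (13,16,-5)
river: ρ → (-5,14,16)
river: ρ → (16,18,-3)
river: ρ → (-3,18,16)
river: ρ → (16,14,-5)
river: ρ → (-5,16,13)
river: ρ → (13,10,-8)
closes: descent 2, river 10
min |a| on river = 1

1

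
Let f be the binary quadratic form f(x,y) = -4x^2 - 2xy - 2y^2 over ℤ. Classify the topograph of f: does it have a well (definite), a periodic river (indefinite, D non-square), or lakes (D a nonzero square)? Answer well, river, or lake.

D = b²−4ac = (-2)² − 4·(-4)·(-2) = -28
D < 0 ⇒ definite ⇒ every region one sign ⇒ single well

well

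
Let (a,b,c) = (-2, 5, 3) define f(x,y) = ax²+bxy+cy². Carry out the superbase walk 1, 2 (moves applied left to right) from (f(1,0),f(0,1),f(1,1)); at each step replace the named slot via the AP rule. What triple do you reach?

start (-2,3,6) = (f(1,0),f(0,1),f(1,1))
replace slot 1: 2·(3+6) − (-2) = 20 → (20,3,6)
replace slot 2: 2·(20+6) − 3 = 49 → (20,49,6)

20,49,6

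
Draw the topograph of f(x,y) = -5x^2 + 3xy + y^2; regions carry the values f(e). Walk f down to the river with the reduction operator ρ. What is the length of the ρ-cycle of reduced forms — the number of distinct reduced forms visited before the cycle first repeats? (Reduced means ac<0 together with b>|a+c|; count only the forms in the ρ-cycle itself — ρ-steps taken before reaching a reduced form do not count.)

D = 29, ⌊√D⌋ = 5
descent: ρ → (1,5,-1)  [lands on river]
river: ρ → (-1,5,1)
ρ-cycle length = 2 (tail of 1 descent step not counted)

2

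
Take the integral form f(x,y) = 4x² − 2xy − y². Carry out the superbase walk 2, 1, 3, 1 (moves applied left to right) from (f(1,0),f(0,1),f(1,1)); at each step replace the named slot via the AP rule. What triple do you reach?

start (4,-1,1) = (f(1,0),f(0,1),f(1,1))
replace slot 2: 2·(4+1) − (-1) = 11 → (4,11,1)
replace slot 1: 2·(11+1) − 4 = 20 → (20,11,1)
replace slot 3: 2·(20+11) − 1 = 61 → (20,11,61)
replace slot 1: 2·(11+61) − 20 = 124 → (124,11,61)

124,11,61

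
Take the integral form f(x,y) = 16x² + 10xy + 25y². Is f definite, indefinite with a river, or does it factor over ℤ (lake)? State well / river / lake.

D = b²−4ac = 10² − 4·16·25 = -1500
D < 0 ⇒ definite ⇒ every region one sign ⇒ single well

well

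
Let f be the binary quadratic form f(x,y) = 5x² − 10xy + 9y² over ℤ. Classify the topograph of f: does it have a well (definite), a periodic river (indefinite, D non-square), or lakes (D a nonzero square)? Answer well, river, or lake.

D = b²−4ac = (-10)² − 4·5·9 = -80
D < 0 ⇒ definite ⇒ every region one sign ⇒ single well

well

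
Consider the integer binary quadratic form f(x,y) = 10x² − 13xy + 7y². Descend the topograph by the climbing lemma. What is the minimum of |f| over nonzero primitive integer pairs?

translate: b→7 (≡-13 mod 20), so (10,-13,7)→(10,7,4)
flip: (10,7,4)→(4,-7,10)
translate: b→1 (≡-7 mod 8), so (4,-7,10)→(4,1,7)
reduced (well bottom): (4,1,7) with a≤c, −a<b≤a
well minimum = a = 4

4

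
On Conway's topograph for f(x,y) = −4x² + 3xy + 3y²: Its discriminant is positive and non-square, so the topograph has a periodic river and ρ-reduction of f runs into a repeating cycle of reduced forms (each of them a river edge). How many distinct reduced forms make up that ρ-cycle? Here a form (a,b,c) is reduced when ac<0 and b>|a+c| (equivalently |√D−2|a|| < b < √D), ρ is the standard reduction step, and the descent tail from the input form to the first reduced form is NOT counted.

D = 57, ⌊√D⌋ = 7
river: ρ → (3,3,-4)
river: ρ → (-4,5,2)
river: ρ → (2,7,-1)
river: ρ → (-1,7,2)
river: ρ → (2,5,-4)
river: ρ → (-4,3,3)
ρ-cycle length = 6 (tail of 0 descent steps not counted)

6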